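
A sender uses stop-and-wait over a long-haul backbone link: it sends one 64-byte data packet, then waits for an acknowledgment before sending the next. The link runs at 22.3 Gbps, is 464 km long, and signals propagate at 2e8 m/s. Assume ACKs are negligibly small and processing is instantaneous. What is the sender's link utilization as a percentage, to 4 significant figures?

0.0004948 %

t_tx = L/R = 512/22300000000 = 2.29596e-08 s.
t_prop = 464000/200000000 = 0.00232 s; RTT = 0.00464 s.
Cycle = t_tx + RTT = 0.00464002 s.
Utilization = t_tx / cycle = 2.29596e-08/0.00464002 = 0.0004948 %.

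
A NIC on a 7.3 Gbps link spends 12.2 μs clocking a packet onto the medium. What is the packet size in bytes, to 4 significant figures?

L = R × t_tx = 7300000000 b/s × 1.22e-05 s = 89060 bits.
In bytes: 89060 / 8 = 11130 bytes.

11130 bytes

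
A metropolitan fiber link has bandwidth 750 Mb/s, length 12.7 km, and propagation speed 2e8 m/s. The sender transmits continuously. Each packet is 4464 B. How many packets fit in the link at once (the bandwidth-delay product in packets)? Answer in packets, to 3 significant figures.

1.33 packets

Propagation delay = 12700 / 200000000 = 6.35e-05 s.
BDP = R × t_prop = 750000000 × 6.35e-05 = 47625 bits.
In packets of 35712 bits: 1.33 packets.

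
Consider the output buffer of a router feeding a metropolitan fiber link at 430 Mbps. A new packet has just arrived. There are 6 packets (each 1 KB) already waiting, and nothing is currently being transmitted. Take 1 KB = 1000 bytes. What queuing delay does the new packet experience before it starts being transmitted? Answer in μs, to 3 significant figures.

112 μs

Each queued packet: L/R = 8000/430000000 = 18.6047 μs.
6 queued → 111.628 μs.
Queuing delay = 112 μs.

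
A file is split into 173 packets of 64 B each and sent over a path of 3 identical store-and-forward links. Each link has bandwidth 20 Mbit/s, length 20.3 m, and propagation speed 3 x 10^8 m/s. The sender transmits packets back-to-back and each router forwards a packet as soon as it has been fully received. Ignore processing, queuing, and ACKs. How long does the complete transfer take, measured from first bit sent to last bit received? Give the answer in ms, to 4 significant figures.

4.480 ms

Per-hop transmission t_tx = L/R = 512/20000000 = 0.0256 ms.
Per-hop propagation t_prop = 20.3/300000000 = 6.76667e-05 ms.
Pipeline fill: first packet needs 3·t_tx to clear all hops; remaining 172 packets each add one t_tx.
Total = (3+173-1)·t_tx + 3·t_prop = 175·0.0256 + 3·6.76667e-05 = 4.480 ms.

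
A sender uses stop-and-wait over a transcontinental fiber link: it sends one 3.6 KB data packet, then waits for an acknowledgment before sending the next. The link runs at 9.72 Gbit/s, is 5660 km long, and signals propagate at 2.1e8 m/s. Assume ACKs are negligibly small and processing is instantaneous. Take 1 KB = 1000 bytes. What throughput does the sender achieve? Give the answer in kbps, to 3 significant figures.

t_tx = L/R = 28800/9720000000 = 2.96296e-06 s.
t_prop = 5660000/210000000 = 0.0269524 s; RTT = 0.0539048 s.
Cycle = t_tx + RTT = 0.0539077 s.
Throughput = L / cycle = 28800 / 0.0539077 = 534 kbps.

534 kbps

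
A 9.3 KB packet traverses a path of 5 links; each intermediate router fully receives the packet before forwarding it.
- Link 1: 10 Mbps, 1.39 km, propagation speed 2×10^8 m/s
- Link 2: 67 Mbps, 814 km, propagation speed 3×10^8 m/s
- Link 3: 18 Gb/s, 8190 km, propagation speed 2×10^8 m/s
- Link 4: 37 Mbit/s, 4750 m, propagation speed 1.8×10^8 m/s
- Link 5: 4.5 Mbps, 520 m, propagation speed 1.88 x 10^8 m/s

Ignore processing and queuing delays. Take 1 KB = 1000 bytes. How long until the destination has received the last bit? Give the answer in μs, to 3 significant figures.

L = 74400 bits.
Transmission delays (L/R per hop): 7440, 1110.45, 4.13333, 2010.81, 16533.3 μs; sum = 27098.7 μs.
Propagation delays (d/s per hop): 6.95, 2713.33, 40950, 26.3889, 2.76596 μs; sum = 43699.4 μs.
End-to-end = 70800 μs.

70800 μs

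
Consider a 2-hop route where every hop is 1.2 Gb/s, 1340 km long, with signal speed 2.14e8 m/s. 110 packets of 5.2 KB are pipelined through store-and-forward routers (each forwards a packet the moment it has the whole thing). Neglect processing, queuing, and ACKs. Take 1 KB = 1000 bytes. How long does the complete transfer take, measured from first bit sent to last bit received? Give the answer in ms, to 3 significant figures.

Per-hop transmission t_tx = L/R = 41600/1200000000 = 0.0346667 ms.
Per-hop propagation t_prop = 1340000/214000000 = 6.26168 ms.
Pipeline fill: first packet needs 2·t_tx to clear all hops; remaining 109 packets each add one t_tx.
Total = (2+110-1)·t_tx + 2·t_prop = 111·0.0346667 + 2·6.26168 = 16.4 ms.

16.4 ms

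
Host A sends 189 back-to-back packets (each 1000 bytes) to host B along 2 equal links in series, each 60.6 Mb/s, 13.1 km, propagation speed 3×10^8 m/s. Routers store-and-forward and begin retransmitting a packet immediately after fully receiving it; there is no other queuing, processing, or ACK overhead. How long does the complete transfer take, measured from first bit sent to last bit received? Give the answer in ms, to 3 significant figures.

Per-hop transmission t_tx = L/R = 8000/60600000 = 0.132013 ms.
Per-hop propagation t_prop = 13100/300000000 = 0.0436667 ms.
Pipeline fill: first packet needs 2·t_tx to clear all hops; remaining 188 packets each add one t_tx.
Total = (2+189-1)·t_tx + 2·t_prop = 190·0.132013 + 2·0.0436667 = 25.2 ms.

25.2 ms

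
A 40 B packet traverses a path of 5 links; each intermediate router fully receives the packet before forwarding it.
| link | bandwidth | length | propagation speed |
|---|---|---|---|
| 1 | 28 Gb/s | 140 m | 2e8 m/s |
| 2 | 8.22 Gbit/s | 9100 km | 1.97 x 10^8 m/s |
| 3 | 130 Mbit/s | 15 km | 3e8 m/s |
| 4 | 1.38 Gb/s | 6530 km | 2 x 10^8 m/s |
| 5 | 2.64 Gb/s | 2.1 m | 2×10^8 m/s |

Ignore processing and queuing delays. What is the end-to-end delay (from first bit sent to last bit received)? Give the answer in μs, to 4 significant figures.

L = 40 × 8 = 320 bits.
Transmission delays (L/R per hop): 0.0114286, 0.0389294, 2.46154, 0.231884, 0.121212 μs; sum = 2.86499 μs.
Propagation delays (d/s per hop): 0.7, 46192.9, 50, 32650, 0.0105 μs; sum = 78893.6 μs.
End-to-end = 78900 μs.

78900 μs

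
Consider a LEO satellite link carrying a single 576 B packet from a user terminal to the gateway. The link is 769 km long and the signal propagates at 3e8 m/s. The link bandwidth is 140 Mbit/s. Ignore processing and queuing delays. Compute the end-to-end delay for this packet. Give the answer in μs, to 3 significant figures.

2600 μs

L = 576 × 8 = 4608 bits.
Transmission delay = L/R = 4608 / 140000000 = 32.9143 μs.
Propagation delay = d/s = 769000 m / 300000000 m/s = 2563.33 μs.
Total = 2600 μs.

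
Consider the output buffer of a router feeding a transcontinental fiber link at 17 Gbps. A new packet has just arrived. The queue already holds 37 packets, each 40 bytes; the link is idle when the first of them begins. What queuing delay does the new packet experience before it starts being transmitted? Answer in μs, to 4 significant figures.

0.6965 μs

Each queued packet: L/R = 320/17000000000 = 0.0188235 μs.
37 queued → 0.696471 μs.
Queuing delay = 0.6965 μs.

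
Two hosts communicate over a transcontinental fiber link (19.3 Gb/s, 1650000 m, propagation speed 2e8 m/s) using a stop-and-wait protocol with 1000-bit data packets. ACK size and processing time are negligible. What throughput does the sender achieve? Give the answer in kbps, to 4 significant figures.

60.61 kbps

t_tx = L/R = 1000/19300000000 = 5.18135e-08 s.
t_prop = 1650000/200000000 = 0.00825 s; RTT = 0.0165 s.
Cycle = t_tx + RTT = 0.0165001 s.
Throughput = L / cycle = 1000 / 0.0165001 = 60.61 kbps.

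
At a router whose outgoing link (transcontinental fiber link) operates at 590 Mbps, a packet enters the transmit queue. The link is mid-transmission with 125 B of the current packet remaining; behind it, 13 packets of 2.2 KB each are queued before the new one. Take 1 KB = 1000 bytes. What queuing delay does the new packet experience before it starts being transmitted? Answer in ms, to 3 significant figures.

Each queued packet: L/R = 17600/590000000 = 0.0298305 ms.
13 queued → 0.387797 ms.
Plus remaining 1000 bits of current packet: 0.00169492 ms.
Queuing delay = 0.389 ms.

0.389 ms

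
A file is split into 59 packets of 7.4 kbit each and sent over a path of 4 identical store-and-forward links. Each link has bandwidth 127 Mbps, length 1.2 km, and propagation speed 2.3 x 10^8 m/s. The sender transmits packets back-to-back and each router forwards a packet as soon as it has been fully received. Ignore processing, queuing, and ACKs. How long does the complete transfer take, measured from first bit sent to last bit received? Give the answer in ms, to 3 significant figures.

3.63 ms

Per-hop transmission t_tx = L/R = 7400/127000000 = 0.0582677 ms.
Per-hop propagation t_prop = 1200/2.3e+08 = 0.00521739 ms.
Pipeline fill: first packet needs 4·t_tx to clear all hops; remaining 58 packets each add one t_tx.
Total = (4+59-1)·t_tx + 4·t_prop = 62·0.0582677 + 4·0.00521739 = 3.63 ms.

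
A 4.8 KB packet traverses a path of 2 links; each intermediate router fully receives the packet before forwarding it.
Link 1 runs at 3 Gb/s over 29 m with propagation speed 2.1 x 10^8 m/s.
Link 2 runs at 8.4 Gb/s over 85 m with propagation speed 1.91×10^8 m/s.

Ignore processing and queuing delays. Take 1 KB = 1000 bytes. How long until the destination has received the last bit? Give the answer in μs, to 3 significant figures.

L = 38400 bits.
Transmission delays (L/R per hop): 12.8, 4.57143 μs; sum = 17.3714 μs.
Propagation delays (d/s per hop): 0.138095, 0.445026 μs; sum = 0.583121 μs.
End-to-end = 18.0 μs.

18.0 μs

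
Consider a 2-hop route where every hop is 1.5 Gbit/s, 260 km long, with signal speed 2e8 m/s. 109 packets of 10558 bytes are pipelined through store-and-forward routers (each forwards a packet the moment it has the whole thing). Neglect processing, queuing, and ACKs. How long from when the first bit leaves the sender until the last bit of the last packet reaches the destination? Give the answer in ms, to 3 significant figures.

Per-hop transmission t_tx = L/R = 84464/1500000000 = 0.0563093 ms.
Per-hop propagation t_prop = 260000/200000000 = 1.3 ms.
Pipeline fill: first packet needs 2·t_tx to clear all hops; remaining 108 packets each add one t_tx.
Total = (2+109-1)·t_tx + 2·t_prop = 110·0.0563093 + 2·1.3 = 8.79 ms.

8.79 ms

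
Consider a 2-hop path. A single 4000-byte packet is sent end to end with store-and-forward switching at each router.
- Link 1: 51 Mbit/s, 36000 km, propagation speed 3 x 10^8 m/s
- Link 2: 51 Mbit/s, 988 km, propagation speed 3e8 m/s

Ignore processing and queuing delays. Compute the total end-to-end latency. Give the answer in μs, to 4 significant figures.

L = 4000 × 8 = 32000 bits.
Transmission delay per hop = L/R = 32000/51000000 = 627.451 μs; 2 hops → 1254.9 μs.
Propagation delays (d/s per hop): 120000, 3293.33 μs; sum = 123293 μs.
End-to-end = 124500 μs.

124500 μs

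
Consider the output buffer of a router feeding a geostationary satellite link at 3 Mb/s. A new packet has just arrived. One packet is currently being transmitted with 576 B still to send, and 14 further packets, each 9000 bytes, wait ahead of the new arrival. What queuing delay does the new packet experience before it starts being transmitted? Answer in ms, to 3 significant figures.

338 ms

Each queued packet: L/R = 72000/3000000 = 24 ms.
14 queued → 336 ms.
Plus remaining 4608 bits of current packet: 1.536 ms.
Queuing delay = 338 ms.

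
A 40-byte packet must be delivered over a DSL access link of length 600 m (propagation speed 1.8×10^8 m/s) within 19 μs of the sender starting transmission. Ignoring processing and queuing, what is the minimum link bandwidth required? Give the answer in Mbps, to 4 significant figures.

L = 320 bits.
Propagation delay = 600 / 180000000 = 3.33333 μs.
Transmission budget = 19 − 3.33333 = 15.6667 μs.
R ≥ L / t_tx = 320 bits / 1.56667e-05 s = 20.43 Mbps.

20.43 Mbps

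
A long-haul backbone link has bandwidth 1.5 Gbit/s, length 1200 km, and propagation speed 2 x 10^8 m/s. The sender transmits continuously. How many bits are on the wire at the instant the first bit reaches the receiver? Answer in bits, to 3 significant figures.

9000000 bits

Propagation delay = 1200000 / 200000000 = 0.006 s.
BDP = R × t_prop = 1500000000 × 0.006 = 9000000 bits.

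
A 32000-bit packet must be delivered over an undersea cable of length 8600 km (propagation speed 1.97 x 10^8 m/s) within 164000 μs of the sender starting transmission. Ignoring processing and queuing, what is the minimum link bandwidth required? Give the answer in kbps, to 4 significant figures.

Propagation delay = 8600000 / 197000000 = 43654.8 μs.
Transmission budget = 164000 − 43654.8 = 120345 μs.
R ≥ L / t_tx = 32000 bits / 0.120345 s = 265.9 kbps.

265.9 kbps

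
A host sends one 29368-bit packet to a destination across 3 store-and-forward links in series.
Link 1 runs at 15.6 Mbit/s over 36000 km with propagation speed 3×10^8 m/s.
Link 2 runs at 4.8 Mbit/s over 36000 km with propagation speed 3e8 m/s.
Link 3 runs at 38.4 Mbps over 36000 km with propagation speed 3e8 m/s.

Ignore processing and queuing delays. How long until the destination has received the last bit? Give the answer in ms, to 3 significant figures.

369 ms

Transmission delays (L/R per hop): 1.88256, 6.11833, 0.764792 ms; sum = 8.76569 ms.
Propagation delays (d/s per hop): 120, 120, 120 ms; sum = 360 ms.
End-to-end = 369 ms.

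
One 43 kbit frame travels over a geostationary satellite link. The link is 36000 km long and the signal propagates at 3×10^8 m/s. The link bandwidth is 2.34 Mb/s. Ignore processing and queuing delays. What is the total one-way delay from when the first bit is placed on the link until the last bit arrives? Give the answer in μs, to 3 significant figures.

138000 μs

L = 43000 bits.
Transmission delay = L/R = 43000 / 2340000 = 18376.1 μs.
Propagation delay = d/s = 36000000 m / 300000000 m/s = 120000 μs.
Total = 138000 μs.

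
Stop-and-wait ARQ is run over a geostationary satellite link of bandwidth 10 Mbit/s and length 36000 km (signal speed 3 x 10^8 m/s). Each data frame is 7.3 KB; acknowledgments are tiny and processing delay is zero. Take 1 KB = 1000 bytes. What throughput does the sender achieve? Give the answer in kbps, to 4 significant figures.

t_tx = L/R = 58400/10000000 = 0.00584 s.
t_prop = 36000000/300000000 = 0.12 s; RTT = 0.24 s.
Cycle = t_tx + RTT = 0.24584 s.
Throughput = L / cycle = 58400 / 0.24584 = 237.6 kbps.

237.6 kbps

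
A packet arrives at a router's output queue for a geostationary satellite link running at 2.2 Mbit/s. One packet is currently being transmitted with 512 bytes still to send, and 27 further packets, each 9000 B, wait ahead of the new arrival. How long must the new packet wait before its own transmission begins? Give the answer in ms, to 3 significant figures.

885 ms

Each queued packet: L/R = 72000/2200000 = 32.7273 ms.
27 queued → 883.636 ms.
Plus remaining 4096 bits of current packet: 1.86182 ms.
Queuing delay = 885 ms.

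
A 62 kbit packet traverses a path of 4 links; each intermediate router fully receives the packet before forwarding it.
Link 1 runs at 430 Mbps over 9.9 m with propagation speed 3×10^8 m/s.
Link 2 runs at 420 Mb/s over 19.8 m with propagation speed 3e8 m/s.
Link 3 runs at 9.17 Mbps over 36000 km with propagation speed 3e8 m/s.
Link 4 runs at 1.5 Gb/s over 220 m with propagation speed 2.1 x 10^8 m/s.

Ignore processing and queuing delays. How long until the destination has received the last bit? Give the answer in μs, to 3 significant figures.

127000 μs

L = 62000 bits.
Transmission delays (L/R per hop): 144.186, 147.619, 6761.18, 41.3333 μs; sum = 7094.32 μs.
Propagation delays (d/s per hop): 0.033, 0.066, 120000, 1.04762 μs; sum = 120001 μs.
End-to-end = 127000 μs.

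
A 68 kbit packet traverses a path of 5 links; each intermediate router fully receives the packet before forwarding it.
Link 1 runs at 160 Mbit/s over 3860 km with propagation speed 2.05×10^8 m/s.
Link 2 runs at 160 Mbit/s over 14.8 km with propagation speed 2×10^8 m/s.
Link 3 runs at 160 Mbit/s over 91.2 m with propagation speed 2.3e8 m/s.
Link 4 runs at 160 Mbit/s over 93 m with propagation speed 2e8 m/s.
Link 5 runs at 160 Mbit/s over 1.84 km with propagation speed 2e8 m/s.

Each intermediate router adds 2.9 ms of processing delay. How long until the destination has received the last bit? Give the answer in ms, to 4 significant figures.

L = 68000 bits.
Transmission delay per hop = L/R = 68000/160000000 = 0.425 ms; 5 hops → 2.125 ms.
Propagation delays (d/s per hop): 18.8293, 0.074, 0.000396522, 0.000465, 0.0092 ms; sum = 18.9133 ms.
Processing at 4 router(s): 4 × 2.9 ms = 11.6 ms.
End-to-end = 32.64 ms.

32.64 ms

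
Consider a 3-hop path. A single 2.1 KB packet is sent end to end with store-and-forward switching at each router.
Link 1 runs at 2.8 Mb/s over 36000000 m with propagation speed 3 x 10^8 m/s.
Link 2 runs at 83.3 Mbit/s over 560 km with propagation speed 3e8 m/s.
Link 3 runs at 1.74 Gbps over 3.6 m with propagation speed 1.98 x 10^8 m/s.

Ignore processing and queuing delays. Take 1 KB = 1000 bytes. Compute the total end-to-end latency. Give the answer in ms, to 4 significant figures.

L = 16800 bits.
Transmission delays (L/R per hop): 6, 0.201681, 0.00965517 ms; sum = 6.21134 ms.
Propagation delays (d/s per hop): 120, 1.86667, 1.81818e-05 ms; sum = 121.867 ms.
End-to-end = 128.1 ms.

128.1 ms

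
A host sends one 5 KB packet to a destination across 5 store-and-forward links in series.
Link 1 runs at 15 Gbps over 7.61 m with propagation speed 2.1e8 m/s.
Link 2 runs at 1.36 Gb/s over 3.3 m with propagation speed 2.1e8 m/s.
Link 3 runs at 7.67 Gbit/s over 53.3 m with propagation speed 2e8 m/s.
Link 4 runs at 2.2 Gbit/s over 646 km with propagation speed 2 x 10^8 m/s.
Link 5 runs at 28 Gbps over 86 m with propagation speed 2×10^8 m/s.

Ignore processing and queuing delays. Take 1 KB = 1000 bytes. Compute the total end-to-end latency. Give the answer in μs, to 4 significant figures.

L = 40000 bits.
Transmission delays (L/R per hop): 2.66667, 29.4118, 5.21512, 18.1818, 1.42857 μs; sum = 56.9039 μs.
Propagation delays (d/s per hop): 0.0362381, 0.0157143, 0.2665, 3230, 0.43 μs; sum = 3230.75 μs.
End-to-end = 3288 μs.

3288 μs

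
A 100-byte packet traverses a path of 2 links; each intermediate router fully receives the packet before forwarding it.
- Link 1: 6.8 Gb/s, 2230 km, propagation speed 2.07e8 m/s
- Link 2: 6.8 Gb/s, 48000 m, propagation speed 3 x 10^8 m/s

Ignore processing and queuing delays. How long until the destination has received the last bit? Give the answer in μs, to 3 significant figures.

10900 μs

L = 100 × 8 = 800 bits.
Transmission delay per hop = L/R = 800/6800000000 = 0.117647 μs; 2 hops → 0.235294 μs.
Propagation delays (d/s per hop): 10772.9, 160 μs; sum = 10932.9 μs.
End-to-end = 10900 μs.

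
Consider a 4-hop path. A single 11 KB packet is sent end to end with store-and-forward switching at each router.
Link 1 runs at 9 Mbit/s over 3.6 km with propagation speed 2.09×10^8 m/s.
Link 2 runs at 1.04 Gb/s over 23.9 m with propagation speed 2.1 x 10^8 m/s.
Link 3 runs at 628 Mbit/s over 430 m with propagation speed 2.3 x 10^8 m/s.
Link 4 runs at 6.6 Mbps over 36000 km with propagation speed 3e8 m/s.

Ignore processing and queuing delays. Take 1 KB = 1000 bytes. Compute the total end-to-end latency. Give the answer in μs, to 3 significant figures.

L = 88000 bits.
Transmission delays (L/R per hop): 9777.78, 84.6154, 140.127, 13333.3 μs; sum = 23335.9 μs.
Propagation delays (d/s per hop): 17.2249, 0.11381, 1.86957, 120000 μs; sum = 120019 μs.
End-to-end = 143000 μs.

143000 μs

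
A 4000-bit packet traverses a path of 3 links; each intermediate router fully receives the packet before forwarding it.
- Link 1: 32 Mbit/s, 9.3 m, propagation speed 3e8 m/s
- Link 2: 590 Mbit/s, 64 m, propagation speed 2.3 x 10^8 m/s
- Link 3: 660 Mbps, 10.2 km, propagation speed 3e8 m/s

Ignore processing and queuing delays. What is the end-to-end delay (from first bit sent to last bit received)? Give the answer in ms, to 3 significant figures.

Transmission delays (L/R per hop): 0.125, 0.00677966, 0.00606061 ms; sum = 0.13784 ms.
Propagation delays (d/s per hop): 3.1e-05, 0.000278261, 0.034 ms; sum = 0.0343093 ms.
End-to-end = 0.172 ms.

0.172 ms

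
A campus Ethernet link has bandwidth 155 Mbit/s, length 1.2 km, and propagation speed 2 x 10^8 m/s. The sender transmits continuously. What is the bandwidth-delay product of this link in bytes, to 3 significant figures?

Propagation delay = 1200 / 200000000 = 6e-06 s.
BDP = R × t_prop = 155000000 × 6e-06 = 930 bits.
In bytes: 930/8 = 116 bytes.

116 bytes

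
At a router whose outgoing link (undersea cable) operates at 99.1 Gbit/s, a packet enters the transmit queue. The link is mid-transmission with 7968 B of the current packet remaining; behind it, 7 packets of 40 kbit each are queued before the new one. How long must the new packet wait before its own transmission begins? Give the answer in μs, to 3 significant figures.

Each queued packet: L/R = 40000/99100000000 = 0.403633 μs.
7 queued → 2.82543 μs.
Plus remaining 63744 bits of current packet: 0.643229 μs.
Queuing delay = 3.47 μs.

3.47 μs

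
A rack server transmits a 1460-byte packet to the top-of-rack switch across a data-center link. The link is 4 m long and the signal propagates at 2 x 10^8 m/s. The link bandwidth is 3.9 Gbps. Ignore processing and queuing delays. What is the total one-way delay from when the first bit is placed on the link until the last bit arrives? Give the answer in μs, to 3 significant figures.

3.01 μs

L = 1460 × 8 = 11680 bits.
Transmission delay = L/R = 11680 / 3900000000 = 2.99487 μs.
Propagation delay = d/s = 4 m / 200000000 m/s = 0.02 μs.
Total = 3.01 μs.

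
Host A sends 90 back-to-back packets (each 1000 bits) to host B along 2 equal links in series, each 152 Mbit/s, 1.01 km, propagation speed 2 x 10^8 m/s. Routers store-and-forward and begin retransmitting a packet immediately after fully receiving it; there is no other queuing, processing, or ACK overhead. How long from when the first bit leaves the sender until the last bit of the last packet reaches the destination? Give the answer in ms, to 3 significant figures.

0.609 ms

Per-hop transmission t_tx = L/R = 1000/152000000 = 0.00657895 ms.
Per-hop propagation t_prop = 1010/200000000 = 0.00505 ms.
Pipeline fill: first packet needs 2·t_tx to clear all hops; remaining 89 packets each add one t_tx.
Total = (2+90-1)·t_tx + 2·t_prop = 91·0.00657895 + 2·0.00505 = 0.609 ms.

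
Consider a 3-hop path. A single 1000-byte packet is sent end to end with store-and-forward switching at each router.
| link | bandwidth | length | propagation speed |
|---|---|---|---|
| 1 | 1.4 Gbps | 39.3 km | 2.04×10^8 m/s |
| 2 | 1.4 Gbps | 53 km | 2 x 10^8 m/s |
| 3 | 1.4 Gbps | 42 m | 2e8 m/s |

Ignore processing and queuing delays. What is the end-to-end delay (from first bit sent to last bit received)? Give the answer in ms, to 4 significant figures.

0.4750 ms

L = 1000 × 8 = 8000 bits.
Transmission delay per hop = L/R = 8000/1400000000 = 0.00571429 ms; 3 hops → 0.0171429 ms.
Propagation delays (d/s per hop): 0.192647, 0.265, 0.00021 ms; sum = 0.457857 ms.
End-to-end = 0.4750 ms.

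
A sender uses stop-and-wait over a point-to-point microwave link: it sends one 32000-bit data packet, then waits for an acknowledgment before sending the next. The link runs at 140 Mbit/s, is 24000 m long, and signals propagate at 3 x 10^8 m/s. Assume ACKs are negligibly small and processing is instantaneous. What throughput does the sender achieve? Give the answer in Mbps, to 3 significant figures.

t_tx = L/R = 32000/140000000 = 0.000228571 s.
t_prop = 24000/300000000 = 8e-05 s; RTT = 0.00016 s.
Cycle = t_tx + RTT = 0.000388571 s.
Throughput = L / cycle = 32000 / 0.000388571 = 82.4 Mbps.

82.4 Mbps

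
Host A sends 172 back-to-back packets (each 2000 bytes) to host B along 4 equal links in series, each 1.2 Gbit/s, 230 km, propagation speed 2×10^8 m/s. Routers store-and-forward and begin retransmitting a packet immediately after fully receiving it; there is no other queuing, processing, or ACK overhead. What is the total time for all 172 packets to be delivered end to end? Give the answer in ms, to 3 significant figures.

Per-hop transmission t_tx = L/R = 16000/1200000000 = 0.0133333 ms.
Per-hop propagation t_prop = 230000/200000000 = 1.15 ms.
Pipeline fill: first packet needs 4·t_tx to clear all hops; remaining 171 packets each add one t_tx.
Total = (4+172-1)·t_tx + 4·t_prop = 175·0.0133333 + 4·1.15 = 6.93 ms.

6.93 ms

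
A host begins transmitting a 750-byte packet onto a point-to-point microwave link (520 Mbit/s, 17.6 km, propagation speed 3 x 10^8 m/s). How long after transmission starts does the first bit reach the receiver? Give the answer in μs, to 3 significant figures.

First bit experiences only propagation delay: d/s = 17600/300000000 = 58.7 μs.

58.7 μs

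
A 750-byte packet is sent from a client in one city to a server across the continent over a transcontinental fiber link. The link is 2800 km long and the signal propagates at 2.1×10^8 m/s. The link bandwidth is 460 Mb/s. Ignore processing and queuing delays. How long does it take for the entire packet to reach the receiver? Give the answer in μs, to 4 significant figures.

L = 750 × 8 = 6000 bits.
Transmission delay = L/R = 6000 / 460000000 = 13.0435 μs.
Propagation delay = d/s = 2800000 m / 210000000 m/s = 13333.3 μs.
Total = 13350 μs.

13350 μs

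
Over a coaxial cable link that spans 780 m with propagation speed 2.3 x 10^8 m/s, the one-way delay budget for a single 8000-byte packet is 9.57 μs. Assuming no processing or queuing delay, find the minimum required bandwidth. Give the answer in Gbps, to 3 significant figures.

10.4 Gbps

L = 64000 bits.
Propagation delay = 780 / 2.3e+08 = 3.3913 μs.
Transmission budget = 9.57 − 3.3913 = 6.1787 μs.
R ≥ L / t_tx = 64000 bits / 6.1787e-06 s = 10.4 Gbps.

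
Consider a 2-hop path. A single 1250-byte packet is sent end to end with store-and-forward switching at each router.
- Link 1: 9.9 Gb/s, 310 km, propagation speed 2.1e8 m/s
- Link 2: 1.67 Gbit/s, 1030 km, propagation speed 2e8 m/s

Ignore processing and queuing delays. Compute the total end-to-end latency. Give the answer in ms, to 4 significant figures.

6.633 ms

L = 1250 × 8 = 10000 bits.
Transmission delays (L/R per hop): 0.0010101, 0.00598802 ms; sum = 0.00699812 ms.
Propagation delays (d/s per hop): 1.47619, 5.15 ms; sum = 6.62619 ms.
End-to-end = 6.633 ms.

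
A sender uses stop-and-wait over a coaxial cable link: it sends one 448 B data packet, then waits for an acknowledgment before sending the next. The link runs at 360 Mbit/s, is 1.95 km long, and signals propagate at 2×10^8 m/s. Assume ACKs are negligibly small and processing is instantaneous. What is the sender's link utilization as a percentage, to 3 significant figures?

33.8 %

t_tx = L/R = 3584/360000000 = 9.95556e-06 s.
t_prop = 1950/200000000 = 9.75e-06 s; RTT = 1.95e-05 s.
Cycle = t_tx + RTT = 2.94556e-05 s.
Utilization = t_tx / cycle = 9.95556e-06/2.94556e-05 = 33.8 %.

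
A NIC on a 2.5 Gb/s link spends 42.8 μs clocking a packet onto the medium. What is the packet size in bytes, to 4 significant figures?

13380 bytes

L = R × t_tx = 2500000000 b/s × 4.28e-05 s = 107000 bits.
In bytes: 107000 / 8 = 13380 bytes.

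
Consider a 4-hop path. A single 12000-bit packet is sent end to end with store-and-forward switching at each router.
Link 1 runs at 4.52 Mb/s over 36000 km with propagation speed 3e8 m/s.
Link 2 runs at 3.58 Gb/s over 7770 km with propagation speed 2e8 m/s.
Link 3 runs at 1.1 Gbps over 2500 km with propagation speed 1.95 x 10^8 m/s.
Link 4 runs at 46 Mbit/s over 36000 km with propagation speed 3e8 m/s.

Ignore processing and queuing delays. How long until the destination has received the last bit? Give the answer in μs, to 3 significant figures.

Transmission delays (L/R per hop): 2654.87, 3.35196, 10.9091, 260.87 μs; sum = 2930 μs.
Propagation delays (d/s per hop): 120000, 38850, 12820.5, 120000 μs; sum = 291671 μs.
End-to-end = 295000 μs.

295000 μs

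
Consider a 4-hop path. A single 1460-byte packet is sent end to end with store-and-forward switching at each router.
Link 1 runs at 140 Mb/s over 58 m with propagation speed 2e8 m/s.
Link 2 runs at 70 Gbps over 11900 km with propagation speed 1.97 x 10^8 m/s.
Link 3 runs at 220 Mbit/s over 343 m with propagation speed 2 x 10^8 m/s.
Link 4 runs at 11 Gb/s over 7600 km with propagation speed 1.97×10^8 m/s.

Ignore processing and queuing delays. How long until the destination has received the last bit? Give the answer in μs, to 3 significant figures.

99100 μs

L = 1460 × 8 = 11680 bits.
Transmission delays (L/R per hop): 83.4286, 0.166857, 53.0909, 1.06182 μs; sum = 137.748 μs.
Propagation delays (d/s per hop): 0.29, 60406.1, 1.715, 38578.7 μs; sum = 98986.8 μs.
End-to-end = 99100 μs.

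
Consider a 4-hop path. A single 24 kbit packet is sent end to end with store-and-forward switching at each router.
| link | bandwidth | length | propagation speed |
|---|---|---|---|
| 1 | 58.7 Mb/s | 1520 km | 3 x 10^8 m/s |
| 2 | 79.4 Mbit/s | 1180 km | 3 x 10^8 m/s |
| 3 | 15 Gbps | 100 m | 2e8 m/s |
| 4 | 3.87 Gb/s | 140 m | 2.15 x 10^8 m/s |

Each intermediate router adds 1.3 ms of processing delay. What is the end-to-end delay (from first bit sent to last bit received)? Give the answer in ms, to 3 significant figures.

13.6 ms

L = 24000 bits.
Transmission delays (L/R per hop): 0.408859, 0.302267, 0.0016, 0.00620155 ms; sum = 0.718927 ms.
Propagation delays (d/s per hop): 5.06667, 3.93333, 0.0005, 0.000651163 ms; sum = 9.00115 ms.
Processing at 3 router(s): 3 × 1.3 ms = 3.9 ms.
End-to-end = 13.6 ms.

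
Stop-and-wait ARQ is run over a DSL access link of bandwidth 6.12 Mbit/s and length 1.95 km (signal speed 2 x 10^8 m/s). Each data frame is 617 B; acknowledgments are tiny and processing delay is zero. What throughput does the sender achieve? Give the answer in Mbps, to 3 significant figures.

t_tx = L/R = 4936/6120000 = 0.000806536 s.
t_prop = 1950/200000000 = 9.75e-06 s; RTT = 1.95e-05 s.
Cycle = t_tx + RTT = 0.000826036 s.
Throughput = L / cycle = 4936 / 0.000826036 = 5.98 Mbps.

5.98 Mbps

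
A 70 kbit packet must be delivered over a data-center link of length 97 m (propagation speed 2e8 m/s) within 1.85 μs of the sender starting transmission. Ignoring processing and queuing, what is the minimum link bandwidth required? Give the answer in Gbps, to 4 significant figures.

Propagation delay = 97 / 200000000 = 0.485 μs.
Transmission budget = 1.85 − 0.485 = 1.365 μs.
R ≥ L / t_tx = 70000 bits / 1.365e-06 s = 51.28 Gbps.

51.28 Gbps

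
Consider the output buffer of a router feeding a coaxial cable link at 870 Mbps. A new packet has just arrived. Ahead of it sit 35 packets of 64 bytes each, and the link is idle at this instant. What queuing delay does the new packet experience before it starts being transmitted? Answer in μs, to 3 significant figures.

Each queued packet: L/R = 512/870000000 = 0.588506 μs.
35 queued → 20.5977 μs.
Queuing delay = 20.6 μs.

20.6 μs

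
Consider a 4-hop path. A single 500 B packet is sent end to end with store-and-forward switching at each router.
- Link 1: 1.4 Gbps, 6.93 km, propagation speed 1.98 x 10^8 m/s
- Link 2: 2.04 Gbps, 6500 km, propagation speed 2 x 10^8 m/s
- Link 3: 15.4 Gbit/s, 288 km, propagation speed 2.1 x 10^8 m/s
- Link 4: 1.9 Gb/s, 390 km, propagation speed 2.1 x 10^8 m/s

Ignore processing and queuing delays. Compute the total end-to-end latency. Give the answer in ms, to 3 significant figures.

L = 500 × 8 = 4000 bits.
Transmission delays (L/R per hop): 0.00285714, 0.00196078, 0.00025974, 0.00210526 ms; sum = 0.00718293 ms.
Propagation delays (d/s per hop): 0.035, 32.5, 1.37143, 1.85714 ms; sum = 35.7636 ms.
End-to-end = 35.8 ms.

35.8 ms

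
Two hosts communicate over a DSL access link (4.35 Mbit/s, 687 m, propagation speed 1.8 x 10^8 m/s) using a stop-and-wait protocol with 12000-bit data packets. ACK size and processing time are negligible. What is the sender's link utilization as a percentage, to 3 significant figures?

99.7 %

t_tx = L/R = 12000/4350000 = 0.00275862 s.
t_prop = 687/180000000 = 3.81667e-06 s; RTT = 7.63333e-06 s.
Cycle = t_tx + RTT = 0.00276625 s.
Utilization = t_tx / cycle = 0.00275862/0.00276625 = 99.7 %.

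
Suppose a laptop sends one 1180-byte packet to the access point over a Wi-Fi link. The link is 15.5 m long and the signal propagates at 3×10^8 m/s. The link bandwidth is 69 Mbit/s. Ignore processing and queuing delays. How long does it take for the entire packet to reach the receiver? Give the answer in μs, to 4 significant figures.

136.9 μs

L = 1180 × 8 = 9440 bits.
Transmission delay = L/R = 9440 / 69000000 = 136.812 μs.
Propagation delay = d/s = 15.5 m / 300000000 m/s = 0.0516667 μs.
Total = 136.9 μs.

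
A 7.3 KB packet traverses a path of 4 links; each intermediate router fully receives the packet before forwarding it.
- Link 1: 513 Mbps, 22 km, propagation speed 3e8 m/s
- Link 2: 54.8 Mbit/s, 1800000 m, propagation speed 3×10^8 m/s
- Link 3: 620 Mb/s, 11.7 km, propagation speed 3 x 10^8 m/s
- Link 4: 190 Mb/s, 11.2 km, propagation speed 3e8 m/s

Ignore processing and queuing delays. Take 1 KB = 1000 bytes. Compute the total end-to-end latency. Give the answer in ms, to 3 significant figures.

7.73 ms

L = 58400 bits.
Transmission delays (L/R per hop): 0.11384, 1.06569, 0.0941935, 0.307368 ms; sum = 1.5811 ms.
Propagation delays (d/s per hop): 0.0733333, 6, 0.039, 0.0373333 ms; sum = 6.14967 ms.
End-to-end = 7.73 ms.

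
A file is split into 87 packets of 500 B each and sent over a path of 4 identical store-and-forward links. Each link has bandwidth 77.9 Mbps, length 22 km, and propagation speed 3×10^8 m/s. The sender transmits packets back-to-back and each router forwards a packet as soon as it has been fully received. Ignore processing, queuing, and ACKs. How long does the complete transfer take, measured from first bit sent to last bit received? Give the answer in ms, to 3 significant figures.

4.91 ms

Per-hop transmission t_tx = L/R = 4000/77900000 = 0.0513479 ms.
Per-hop propagation t_prop = 22000/300000000 = 0.0733333 ms.
Pipeline fill: first packet needs 4·t_tx to clear all hops; remaining 86 packets each add one t_tx.
Total = (4+87-1)·t_tx + 4·t_prop = 90·0.0513479 + 4·0.0733333 = 4.91 ms.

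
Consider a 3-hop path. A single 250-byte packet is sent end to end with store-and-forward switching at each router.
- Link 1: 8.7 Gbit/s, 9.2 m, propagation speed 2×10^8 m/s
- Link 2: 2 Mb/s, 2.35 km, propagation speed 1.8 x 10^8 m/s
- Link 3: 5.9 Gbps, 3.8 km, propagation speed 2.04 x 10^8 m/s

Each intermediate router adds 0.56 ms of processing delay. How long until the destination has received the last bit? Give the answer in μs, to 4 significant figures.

L = 250 × 8 = 2000 bits.
Transmission delays (L/R per hop): 0.229885, 1000, 0.338983 μs; sum = 1000.57 μs.
Propagation delays (d/s per hop): 0.046, 13.0556, 18.6275 μs; sum = 31.729 μs.
Processing at 2 router(s): 2 × 0.56 ms = 1120 μs.
End-to-end = 2152 μs.

2152 μs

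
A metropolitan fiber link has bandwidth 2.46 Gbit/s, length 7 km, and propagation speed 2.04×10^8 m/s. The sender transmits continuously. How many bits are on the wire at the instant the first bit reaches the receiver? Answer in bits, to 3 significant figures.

84400 bits

Propagation delay = 7000 / 204000000 = 3.43137e-05 s.
BDP = R × t_prop = 2460000000 × 3.43137e-05 = 84411.8 bits.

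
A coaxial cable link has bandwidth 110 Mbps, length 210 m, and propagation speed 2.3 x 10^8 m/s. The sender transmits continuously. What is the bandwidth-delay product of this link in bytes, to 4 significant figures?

12.55 bytes

Propagation delay = 210 / 2.3e+08 = 9.13043e-07 s.
BDP = R × t_prop = 110000000 × 9.13043e-07 = 100.435 bits.
In bytes: 100.435/8 = 12.55 bytes.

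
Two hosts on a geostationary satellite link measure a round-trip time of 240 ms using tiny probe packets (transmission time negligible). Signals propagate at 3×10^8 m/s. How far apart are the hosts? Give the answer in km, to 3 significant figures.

36000 km

One-way propagation = RTT/2 = 120 ms.
d = s × t = 300000000 × 0.12 = 36000 km.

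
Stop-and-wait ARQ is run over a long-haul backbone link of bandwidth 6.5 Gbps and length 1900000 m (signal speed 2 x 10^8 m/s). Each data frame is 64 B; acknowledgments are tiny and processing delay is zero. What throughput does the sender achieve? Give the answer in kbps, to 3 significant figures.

26.9 kbps

t_tx = L/R = 512/6500000000 = 7.87692e-08 s.
t_prop = 1900000/200000000 = 0.0095 s; RTT = 0.019 s.
Cycle = t_tx + RTT = 0.0190001 s.
Throughput = L / cycle = 512 / 0.0190001 = 26.9 kbps.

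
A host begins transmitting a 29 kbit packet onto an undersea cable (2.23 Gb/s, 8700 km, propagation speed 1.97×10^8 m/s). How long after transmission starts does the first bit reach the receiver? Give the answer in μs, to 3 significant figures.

44200 μs

First bit experiences only propagation delay: d/s = 8700000/197000000 = 44200 μs.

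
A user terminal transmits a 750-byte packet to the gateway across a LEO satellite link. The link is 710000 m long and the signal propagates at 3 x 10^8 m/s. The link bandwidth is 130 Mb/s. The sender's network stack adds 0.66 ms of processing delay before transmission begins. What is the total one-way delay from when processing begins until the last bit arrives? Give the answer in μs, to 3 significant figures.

L = 750 × 8 = 6000 bits.
Transmission delay = L/R = 6000 / 130000000 = 46.1538 μs.
Propagation delay = d/s = 710000 m / 300000000 m/s = 2366.67 μs.
Plus processing delay 0.66 ms = 660 μs.
Total = 3070 μs.

3070 μs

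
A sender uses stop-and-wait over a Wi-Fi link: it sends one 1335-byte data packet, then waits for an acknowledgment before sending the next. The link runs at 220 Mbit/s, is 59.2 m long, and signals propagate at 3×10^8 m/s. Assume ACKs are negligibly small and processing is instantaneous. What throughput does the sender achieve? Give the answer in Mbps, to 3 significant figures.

t_tx = L/R = 10680/220000000 = 4.85455e-05 s.
t_prop = 59.2/300000000 = 1.97333e-07 s; RTT = 3.94667e-07 s.
Cycle = t_tx + RTT = 4.89401e-05 s.
Throughput = L / cycle = 10680 / 4.89401e-05 = 218 Mbps.

218 Mbps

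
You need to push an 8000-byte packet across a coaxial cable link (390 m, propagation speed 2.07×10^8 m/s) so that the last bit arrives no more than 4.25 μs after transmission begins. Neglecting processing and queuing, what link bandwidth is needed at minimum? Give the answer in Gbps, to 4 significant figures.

27.05 Gbps

L = 64000 bits.
Propagation delay = 390 / 2.07e+08 = 1.88406 μs.
Transmission budget = 4.25 − 1.88406 = 2.36594 μs.
R ≥ L / t_tx = 64000 bits / 2.36594e-06 s = 27.05 Gbps.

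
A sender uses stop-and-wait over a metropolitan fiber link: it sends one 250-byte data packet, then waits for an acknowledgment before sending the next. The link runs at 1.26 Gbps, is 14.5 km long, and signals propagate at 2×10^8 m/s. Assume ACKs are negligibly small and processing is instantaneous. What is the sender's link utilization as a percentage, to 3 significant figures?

t_tx = L/R = 2000/1260000000 = 1.5873e-06 s.
t_prop = 14500/200000000 = 7.25e-05 s; RTT = 0.000145 s.
Cycle = t_tx + RTT = 0.000146587 s.
Utilization = t_tx / cycle = 1.5873e-06/0.000146587 = 1.08 %.

1.08 %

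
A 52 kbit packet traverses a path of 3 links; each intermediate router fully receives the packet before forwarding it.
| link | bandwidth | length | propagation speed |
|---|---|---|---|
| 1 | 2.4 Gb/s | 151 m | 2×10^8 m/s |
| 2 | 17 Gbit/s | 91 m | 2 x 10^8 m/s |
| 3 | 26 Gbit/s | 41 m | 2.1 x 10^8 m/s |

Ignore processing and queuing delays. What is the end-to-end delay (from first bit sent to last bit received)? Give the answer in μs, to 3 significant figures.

28.1 μs

L = 52000 bits.
Transmission delays (L/R per hop): 21.6667, 3.05882, 2 μs; sum = 26.7255 μs.
Propagation delays (d/s per hop): 0.755, 0.455, 0.195238 μs; sum = 1.40524 μs.
End-to-end = 28.1 μs.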